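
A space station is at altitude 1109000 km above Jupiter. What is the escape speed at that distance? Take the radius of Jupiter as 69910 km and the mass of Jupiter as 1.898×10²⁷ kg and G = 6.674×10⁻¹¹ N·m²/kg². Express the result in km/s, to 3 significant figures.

v_esc ≈ 14.7 km/s

μ = GM = 6.674×10⁻¹¹ × 1.898×10²⁷ = 1.267×10¹⁷ m³/s².
r = 69910 + 1109000 = 1178900 km = 1.1789×10⁹ m.
Escape speed v_esc = √(2μ/r) = √(2 × 1.267×10¹⁷ / 1.179×10⁹) = √(2.149×10⁸) = 14660 m/s.
= 14.66 km/s.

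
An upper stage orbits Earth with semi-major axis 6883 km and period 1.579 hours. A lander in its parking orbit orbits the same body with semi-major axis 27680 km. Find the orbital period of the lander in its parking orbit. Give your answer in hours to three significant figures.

T₂ ≈ 12.7 hours

Kepler's third law: T² ∝ a³, so T₂ = T₁ (a₂/a₁)^(3/2).
a₂/a₁ = 4.022, (a₂/a₁)^(3/2) = 8.065.
T₂ = 1.579 × 8.065 = 12.73 hours.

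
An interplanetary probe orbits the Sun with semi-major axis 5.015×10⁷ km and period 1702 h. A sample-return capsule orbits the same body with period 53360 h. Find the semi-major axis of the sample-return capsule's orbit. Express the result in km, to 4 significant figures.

a₂ ≈ 4.986×10⁸ km

Kepler's third law: a³ ∝ T², so a₂ = a₁ (T₂/T₁)^(2/3).
T₂/T₁ = 31.35, (T₂/T₁)^(2/3) = 9.943.
a₂ = 5.015×10⁷ × 9.943 = 4.986×10⁸ km.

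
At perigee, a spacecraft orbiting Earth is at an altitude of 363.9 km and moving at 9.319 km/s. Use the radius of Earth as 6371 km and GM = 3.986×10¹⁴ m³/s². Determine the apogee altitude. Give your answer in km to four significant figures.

r_p = 6371 + 363.9 = 6734.9 km = 6.735×10⁶ m.
Specific energy ε = v²/2 − μ/r = -1.576×10⁷ J/kg, so a = −μ/(2ε) = 1.264×10⁷ m.
The apsides satisfy r_p + r_a = 2a, so the apogee radius is 2a − r_p = 1.855×10⁷ m = 18553 km.
Apogee altitude = 18553 − 6371 = 12182 km.

apogee altitude ≈ 12180 km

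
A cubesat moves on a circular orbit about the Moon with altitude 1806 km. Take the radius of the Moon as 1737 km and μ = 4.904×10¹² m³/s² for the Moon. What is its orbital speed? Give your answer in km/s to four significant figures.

r = 1737 + 1806 = 3543.0 km = 3.5430×10⁶ m.
For a circular orbit v = √(μ/r) = √(4.904×10¹² / 3.543×10⁶) = √(1.384×10⁶) = 1176 m/s.
That is 1.176 km/s.

v ≈ 1.176 km/s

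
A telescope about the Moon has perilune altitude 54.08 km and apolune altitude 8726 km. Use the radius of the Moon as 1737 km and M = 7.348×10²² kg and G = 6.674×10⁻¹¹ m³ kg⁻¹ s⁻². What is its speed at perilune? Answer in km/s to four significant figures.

μ = GM = 6.674×10⁻¹¹ × 7.348×10²² = 4.904×10¹² m³/s².
r_p = 1737 + 54.08 = 1791.1 km = 1.7911×10⁶ m.
r_a = 1737 + 8726 = 10463 km = 1.0463×10⁷ m.
Semi-major axis a = (r_p + r_a)/2 = 6127.0 km = 6.127×10⁶ m.
Vis-viva: v² = μ(2/r − 1/a) = 4.904×10¹² × (1.117×10⁻⁶ − 1.632×10⁻⁷) = 4.676×10⁶ m²/s².
v = 2162 m/s = 2.162 km/s.

v ≈ 2.162 km/s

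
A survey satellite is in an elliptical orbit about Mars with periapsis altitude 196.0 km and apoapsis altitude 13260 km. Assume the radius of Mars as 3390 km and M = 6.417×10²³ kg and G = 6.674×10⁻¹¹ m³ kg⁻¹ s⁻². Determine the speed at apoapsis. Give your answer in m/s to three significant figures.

μ = GM = 6.674×10⁻¹¹ × 6.417×10²³ = 4.283×10¹³ m³/s².
r_p = 3390 + 196.0 = 3586.0 km = 3.5860×10⁶ m.
r_a = 3390 + 13260 = 16650 km = 1.6650×10⁷ m.
Semi-major axis a = (r_p + r_a)/2 = 10118 km = 1.012×10⁷ m.
Vis-viva: v² = μ(2/r − 1/a) = 4.283×10¹³ × (1.201×10⁻⁷ − 9.883×10⁻⁸) = 9.116×10⁵ m²/s².
v = 954.8 m/s.

v ≈ 955 m/s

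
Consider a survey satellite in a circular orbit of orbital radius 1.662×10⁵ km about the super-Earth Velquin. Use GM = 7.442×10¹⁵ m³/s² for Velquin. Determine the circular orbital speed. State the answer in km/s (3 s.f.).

r = 1.662×10⁵ km = 1.662×10⁸ m.
For a circular orbit v = √(μ/r) = √(7.442×10¹⁵ / 1.662×10⁸) = √(4.478×10⁷) = 6692 m/s.
That is 6.692 km/s.

v ≈ 6.69 km/s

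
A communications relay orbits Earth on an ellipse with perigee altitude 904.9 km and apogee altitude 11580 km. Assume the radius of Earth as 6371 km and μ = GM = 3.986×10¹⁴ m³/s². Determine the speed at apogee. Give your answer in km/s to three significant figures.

v ≈ 3.58 km/s

r_p = 6371 + 904.9 = 7275.9 km = 7.2759×10⁶ m.
r_a = 6371 + 11580 = 17951 km = 1.7951×10⁷ m.
Semi-major axis a = (r_p + r_a)/2 = 12613 km = 1.261×10⁷ m.
Vis-viva: v² = μ(2/r − 1/a) = 3.986×10¹⁴ × (1.114×10⁻⁷ − 7.928×10⁻⁸) = 1.281×10⁷ m²/s².
v = 3579 m/s = 3.579 km/s.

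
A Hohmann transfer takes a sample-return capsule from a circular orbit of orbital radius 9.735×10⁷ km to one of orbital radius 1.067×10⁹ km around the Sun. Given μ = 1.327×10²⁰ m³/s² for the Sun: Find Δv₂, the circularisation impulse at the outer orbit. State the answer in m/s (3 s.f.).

r₁ = 9.735×10⁷ km = 9.735×10¹⁰ m.
r₂ = 1.067×10⁹ km = 1.067×10¹² m.
Transfer ellipse a_t = (r₁ + r₂)/2 = 5.822×10¹¹ m.
At r₁: circular v_c1 = √(μ/r₁) = 36920 m/s; transfer-perihelion v_p = √[μ(2/r₁ − 1/a_t)] = 49980 m/s.
At r₂: circular v_c2 = √(μ/r₂) = 11150 m/s; transfer-aphelion v_a = √[μ(2/r₂ − 1/a_t)] = 4560 m/s.
Δv₂ = v_c2 − v_a = 6592 m/s.

Δv ≈ 6590 m/s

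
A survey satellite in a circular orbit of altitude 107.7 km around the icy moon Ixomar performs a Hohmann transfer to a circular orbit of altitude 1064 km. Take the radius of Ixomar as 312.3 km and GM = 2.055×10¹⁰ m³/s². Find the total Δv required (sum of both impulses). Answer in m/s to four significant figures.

r₁ = 312.3 + 107.7 = 420.00 km = 4.2000×10⁵ m.
r₂ = 312.3 + 1064 = 1376.3 km = 1.3763×10⁶ m.
Transfer ellipse a_t = (r₁ + r₂)/2 = 8.982×10⁵ m.
At r₁: circular v_c1 = √(μ/r₁) = 221.2 m/s; transfer-periapsis v_p = √[μ(2/r₁ − 1/a_t)] = 273.8 m/s.
Δv₁ = v_p − v_c1 = 52.62 m/s.
At r₂: circular v_c2 = √(μ/r₂) = 122.2 m/s; transfer-apoapsis v_a = √[μ(2/r₂ − 1/a_t)] = 83.56 m/s.
Δv₂ = v_c2 − v_a = 38.63 m/s.
Total Δv = Δv₁ + Δv₂ = 91.25 m/s.

Δv_total ≈ 91.25 m/s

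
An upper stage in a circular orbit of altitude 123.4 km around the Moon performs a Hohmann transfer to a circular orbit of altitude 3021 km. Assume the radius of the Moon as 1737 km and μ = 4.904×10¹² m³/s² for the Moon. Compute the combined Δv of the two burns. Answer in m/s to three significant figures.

r₁ = 1737 + 123.4 = 1860.4 km = 1.8604×10⁶ m.
r₂ = 1737 + 3021 = 4758.0 km = 4.7580×10⁶ m.
Transfer ellipse a_t = (r₁ + r₂)/2 = 3.309×10⁶ m.
At r₁: circular v_c1 = √(μ/r₁) = 1624 m/s; transfer-perilune v_p = √[μ(2/r₁ − 1/a_t)] = 1947 m/s.
Δv₁ = v_p − v_c1 = 323.2 m/s.
At r₂: circular v_c2 = √(μ/r₂) = 1015 m/s; transfer-apolune v_a = √[μ(2/r₂ − 1/a_t)] = 761.2 m/s.
Δv₂ = v_c2 − v_a = 254.0 m/s.
Total Δv = Δv₁ + Δv₂ = 577.2 m/s.

Δv_total ≈ 577 m/s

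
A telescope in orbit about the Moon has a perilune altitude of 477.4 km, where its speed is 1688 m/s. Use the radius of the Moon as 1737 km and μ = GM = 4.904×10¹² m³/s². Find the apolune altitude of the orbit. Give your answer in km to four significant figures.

apolune altitude ≈ 2257 km

r_p = 1737 + 477.4 = 2214.4 km = 2.214×10⁶ m.
Specific energy ε = v²/2 − μ/r = -7.899×10⁵ J/kg, so a = −μ/(2ε) = 3.104×10⁶ m.
The apsides satisfy r_p + r_a = 2a, so the apolune radius is 2a − r_p = 3.994×10⁶ m = 3993.8 km.
Apolune altitude = 3993.8 − 1737 = 2256.8 km.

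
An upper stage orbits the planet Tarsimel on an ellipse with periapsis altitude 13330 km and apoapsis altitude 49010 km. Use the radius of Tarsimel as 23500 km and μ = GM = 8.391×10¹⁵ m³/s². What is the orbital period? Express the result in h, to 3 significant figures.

T ≈ 7.70 h

r_p = 23500 + 13330 = 36830 km = 3.6830×10⁷ m.
r_a = 23500 + 49010 = 72510 km = 7.2510×10⁷ m.
Semi-major axis a = (r_p + r_a)/2 = (36830 + 72510)/2 = 54670 km = 5.467×10⁷ m.
By Kepler's third law T = 2π√(a³/μ) = 2π × 4.413×10³ = 2.773×10⁴ s.
= 7.702 h.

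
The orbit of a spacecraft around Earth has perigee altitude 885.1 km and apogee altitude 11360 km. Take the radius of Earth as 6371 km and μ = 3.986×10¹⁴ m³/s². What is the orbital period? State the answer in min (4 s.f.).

T ≈ 231.6 min

r_p = 6371 + 885.1 = 7256.1 km = 7.2561×10⁶ m.
r_a = 6371 + 11360 = 17731 km = 1.7731×10⁷ m.
Semi-major axis a = (r_p + r_a)/2 = (7256.1 + 17731)/2 = 12494 km = 1.249×10⁷ m.
By Kepler's third law T = 2π√(a³/μ) = 2π × 2.212×10³ = 1.390×10⁴ s.
= 231.6 min.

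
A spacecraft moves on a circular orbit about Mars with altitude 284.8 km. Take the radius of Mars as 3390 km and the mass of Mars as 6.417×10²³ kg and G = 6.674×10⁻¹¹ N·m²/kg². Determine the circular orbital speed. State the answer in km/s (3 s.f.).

v ≈ 3.41 km/s

μ = GM = 6.674×10⁻¹¹ × 6.417×10²³ = 4.283×10¹³ m³/s².
r = 3390 + 284.8 = 3674.8 km = 3.6748×10⁶ m.
For a circular orbit v = √(μ/r) = √(4.283×10¹³ / 3.675×10⁶) = √(1.165×10⁷) = 3414 m/s.
That is 3.414 km/s.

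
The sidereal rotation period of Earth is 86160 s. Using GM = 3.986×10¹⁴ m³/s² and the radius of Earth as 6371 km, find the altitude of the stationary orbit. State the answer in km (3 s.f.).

h_sync ≈ 35800 km

A synchronous orbit has period T, so by Kepler's third law a = (μT²/4π²)^(1/3).
μT²/4π² = 3.986×10¹⁴ × (8.616×10⁴)² / 39.48 = 7.495×10²² m³.
a = 4.216×10⁷ m = 42163 km.
Altitude h = a − R = 42163 − 6371 = 35792 km.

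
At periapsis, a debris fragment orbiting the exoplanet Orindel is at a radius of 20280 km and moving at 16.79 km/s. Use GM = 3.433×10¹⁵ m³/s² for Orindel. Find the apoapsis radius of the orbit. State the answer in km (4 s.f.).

apoapsis radius ≈ 1.009×10⁵ km

r_p = 2.028×10⁷ m.
Specific energy ε = v²/2 − μ/r = -2.833×10⁷ J/kg, so a = −μ/(2ε) = 6.059×10⁷ m.
The apsides satisfy r_p + r_a = 2a, so the apoapsis radius is 2a − r_p = 1.009×10⁸ m = 1.0091×10⁵ km.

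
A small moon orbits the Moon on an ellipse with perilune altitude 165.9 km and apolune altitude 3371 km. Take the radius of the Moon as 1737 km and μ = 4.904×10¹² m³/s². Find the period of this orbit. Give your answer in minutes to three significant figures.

T ≈ 310 minutes

r_p = 1737 + 165.9 = 1902.9 km = 1.9029×10⁶ m.
r_a = 1737 + 3371 = 5108.0 km = 5.1080×10⁶ m.
Semi-major axis a = (r_p + r_a)/2 = (1902.9 + 5108.0)/2 = 3505.4 km = 3.505×10⁶ m.
By Kepler's third law T = 2π√(a³/μ) = 2π × 2.964×10³ = 1.862×10⁴ s.
= 310.4 minutes.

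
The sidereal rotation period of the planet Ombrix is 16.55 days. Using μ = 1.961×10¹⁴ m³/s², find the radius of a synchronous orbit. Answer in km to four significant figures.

T = 16.55 days = 1.430×10⁶ s.
A synchronous orbit has period T, so by Kepler's third law a = (μT²/4π²)^(1/3).
μT²/4π² = 1.961×10¹⁴ × (1.430×10⁶)² / 39.48 = 1.016×10²⁵ m³.
a = 2.166×10⁸ m = 2.1656×10⁵ km.

r_sync ≈ 2.166×10⁵ km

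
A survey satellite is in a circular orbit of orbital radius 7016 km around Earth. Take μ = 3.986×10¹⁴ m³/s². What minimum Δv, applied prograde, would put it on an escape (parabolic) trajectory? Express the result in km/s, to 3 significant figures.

r = 7016 km = 7.016×10⁶ m.
Circular speed v_c = √(μ/r) = 7537 m/s.
Escape speed v_esc = √(2μ/r) = √2 × v_c = 10660 m/s.
Δv = v_esc − v_c = 3122 m/s = 3.122 km/s.

Δv ≈ 3.12 km/s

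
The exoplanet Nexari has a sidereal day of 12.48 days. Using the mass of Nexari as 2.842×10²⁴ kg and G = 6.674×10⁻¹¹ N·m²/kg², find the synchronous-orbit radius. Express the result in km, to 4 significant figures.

r_sync ≈ 1.774×10⁵ km

μ = GM = 6.674×10⁻¹¹ × 2.842×10²⁴ = 1.897×10¹⁴ m³/s².
T = 12.48 days = 1.078×10⁶ s.
A synchronous orbit has period T, so by Kepler's third law a = (μT²/4π²)^(1/3).
μT²/4π² = 1.897×10¹⁴ × (1.078×10⁶)² / 39.48 = 5.586×10²⁴ m³.
a = 1.774×10⁸ m = 1.7743×10⁵ km.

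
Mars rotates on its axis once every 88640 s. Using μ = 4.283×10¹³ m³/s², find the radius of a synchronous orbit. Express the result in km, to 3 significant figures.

A synchronous orbit has period T, so by Kepler's third law a = (μT²/4π²)^(1/3).
μT²/4π² = 4.283×10¹³ × (8.864×10⁴)² / 39.48 = 8.524×10²¹ m³.
a = 2.043×10⁷ m = 20428 km.

r_sync ≈ 20400 km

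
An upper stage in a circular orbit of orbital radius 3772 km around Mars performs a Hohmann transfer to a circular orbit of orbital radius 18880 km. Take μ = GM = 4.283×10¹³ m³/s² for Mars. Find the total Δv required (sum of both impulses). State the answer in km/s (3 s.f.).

Δv_total ≈ 1.62 km/s

r₁ = 3772 km = 3.772×10⁶ m.
r₂ = 18880 km = 1.888×10⁷ m.
Transfer ellipse a_t = (r₁ + r₂)/2 = 1.133×10⁷ m.
At r₁: circular v_c1 = √(μ/r₁) = 3370 m/s; transfer-periapsis v_p = √[μ(2/r₁ − 1/a_t)] = 4351 m/s.
Δv₁ = v_p − v_c1 = 980.9 m/s.
At r₂: circular v_c2 = √(μ/r₂) = 1506 m/s; transfer-apoapsis v_a = √[μ(2/r₂ − 1/a_t)] = 869.2 m/s.
Δv₂ = v_c2 − v_a = 637.0 m/s.
Total Δv = Δv₁ + Δv₂ = 1618 m/s = 1.618 km/s.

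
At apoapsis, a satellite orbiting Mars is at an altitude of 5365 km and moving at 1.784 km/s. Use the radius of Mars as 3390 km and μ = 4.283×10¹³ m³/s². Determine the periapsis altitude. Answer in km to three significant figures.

r_a = 3390 + 5365 = 8755.0 km = 8.755×10⁶ m.
Specific energy ε = v²/2 − μ/r = -3.301×10⁶ J/kg, so a = −μ/(2ε) = 6.488×10⁶ m.
The apsides satisfy r_p + r_a = 2a, so the periapsis radius is 2a − r_a = 4.221×10⁶ m = 4220.9 km.
Periapsis altitude = 4220.9 − 3390 = 830.90 km.

periapsis altitude ≈ 831 km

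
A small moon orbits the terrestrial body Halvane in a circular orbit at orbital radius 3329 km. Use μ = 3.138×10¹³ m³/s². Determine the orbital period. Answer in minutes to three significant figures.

r = 3329 km = 3.329×10⁶ m.
Kepler's third law: T = 2π√(r³/μ) = 2π√((3.329×10⁶)³ / 3.138×10¹³).
r³/μ = 1.176×10⁶ s², so T = 2π × 1.084×10³ = 6.813×10³ s.
Converting: 6.813×10³ s ÷ 60.00 = 113.5 minutes.

T ≈ 114 minutes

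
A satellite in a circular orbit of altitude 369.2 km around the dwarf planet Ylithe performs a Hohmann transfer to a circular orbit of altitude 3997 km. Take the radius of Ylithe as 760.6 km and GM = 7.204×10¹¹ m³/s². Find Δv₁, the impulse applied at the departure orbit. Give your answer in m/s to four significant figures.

r₁ = 760.6 + 369.2 = 1129.8 km = 1.1298×10⁶ m.
r₂ = 760.6 + 3997 = 4757.6 km = 4.7576×10⁶ m.
Transfer ellipse a_t = (r₁ + r₂)/2 = 2.944×10⁶ m.
At r₁: circular v_c1 = √(μ/r₁) = 798.5 m/s; transfer-periapsis v_p = √[μ(2/r₁ − 1/a_t)] = 1015 m/s.
Δv₁ = v_p − v_c1 = 216.6 m/s.

Δv ≈ 216.6 m/s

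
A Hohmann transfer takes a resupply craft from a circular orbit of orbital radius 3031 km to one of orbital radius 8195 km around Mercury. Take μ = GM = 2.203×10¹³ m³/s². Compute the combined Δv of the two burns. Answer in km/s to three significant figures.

r₁ = 3031 km = 3.031×10⁶ m.
r₂ = 8195 km = 8.195×10⁶ m.
Transfer ellipse a_t = (r₁ + r₂)/2 = 5.613×10⁶ m.
At r₁: circular v_c1 = √(μ/r₁) = 2696 m/s; transfer-periherm v_p = √[μ(2/r₁ − 1/a_t)] = 3258 m/s.
Δv₁ = v_p − v_c1 = 561.6 m/s.
At r₂: circular v_c2 = √(μ/r₂) = 1640 m/s; transfer-apoherm v_a = √[μ(2/r₂ − 1/a_t)] = 1205 m/s.
Δv₂ = v_c2 − v_a = 434.7 m/s.
Total Δv = Δv₁ + Δv₂ = 996.3 m/s = 0.9963 km/s.

Δv_total ≈ 0.996 km/s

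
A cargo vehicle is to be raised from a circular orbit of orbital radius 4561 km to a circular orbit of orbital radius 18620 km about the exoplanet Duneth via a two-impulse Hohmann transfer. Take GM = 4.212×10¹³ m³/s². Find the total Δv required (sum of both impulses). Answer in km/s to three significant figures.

r₁ = 4561 km = 4.561×10⁶ m.
r₂ = 18620 km = 1.862×10⁷ m.
Transfer ellipse a_t = (r₁ + r₂)/2 = 1.159×10⁷ m.
At r₁: circular v_c1 = √(μ/r₁) = 3039 m/s; transfer-periapsis v_p = √[μ(2/r₁ − 1/a_t)] = 3852 m/s.
Δv₁ = v_p − v_c1 = 812.8 m/s.
At r₂: circular v_c2 = √(μ/r₂) = 1504 m/s; transfer-apoapsis v_a = √[μ(2/r₂ − 1/a_t)] = 943.5 m/s.
Δv₂ = v_c2 − v_a = 560.5 m/s.
Total Δv = Δv₁ + Δv₂ = 1373 m/s = 1.373 km/s.

Δv_total ≈ 1.37 km/s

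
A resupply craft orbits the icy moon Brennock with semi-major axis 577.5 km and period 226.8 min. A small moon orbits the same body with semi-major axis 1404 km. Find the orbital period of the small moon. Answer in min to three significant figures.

T₂ ≈ 860 min

Kepler's third law: T² ∝ a³, so T₂ = T₁ (a₂/a₁)^(3/2).
a₂/a₁ = 2.431, (a₂/a₁)^(3/2) = 3.791.
T₂ = 226.8 × 3.791 = 859.7 min.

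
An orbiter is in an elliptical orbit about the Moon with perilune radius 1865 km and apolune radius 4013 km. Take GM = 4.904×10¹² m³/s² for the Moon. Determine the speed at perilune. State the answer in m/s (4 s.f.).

v ≈ 1895 m/s

Semi-major axis a = (r_p + r_a)/2 = 2939.0 km = 2.939×10⁶ m.
Vis-viva: v² = μ(2/r − 1/a) = 4.904×10¹² × (1.072×10⁻⁶ − 3.403×10⁻⁷) = 3.590×10⁶ m²/s².
v = 1895 m/s.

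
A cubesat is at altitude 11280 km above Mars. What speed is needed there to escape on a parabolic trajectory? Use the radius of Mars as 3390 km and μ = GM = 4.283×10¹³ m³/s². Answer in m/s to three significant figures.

r = 3390 + 11280 = 14670 km = 1.4670×10⁷ m.
Escape speed v_esc = √(2μ/r) = √(2 × 4.283×10¹³ / 1.467×10⁷) = √(5.839×10⁶) = 2416 m/s.

v_esc ≈ 2420 m/s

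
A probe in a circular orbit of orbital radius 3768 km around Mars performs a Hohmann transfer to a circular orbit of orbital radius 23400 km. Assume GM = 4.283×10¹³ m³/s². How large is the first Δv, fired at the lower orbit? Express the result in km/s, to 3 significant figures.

r₁ = 3768 km = 3.768×10⁶ m.
r₂ = 23400 km = 2.340×10⁷ m.
Transfer ellipse a_t = (r₁ + r₂)/2 = 1.358×10⁷ m.
At r₁: circular v_c1 = √(μ/r₁) = 3371 m/s; transfer-periapsis v_p = √[μ(2/r₁ − 1/a_t)] = 4425 m/s.
Δv₁ = v_p − v_c1 = 1054 m/s.
= 1.054 km/s.

Δv ≈ 1.05 km/s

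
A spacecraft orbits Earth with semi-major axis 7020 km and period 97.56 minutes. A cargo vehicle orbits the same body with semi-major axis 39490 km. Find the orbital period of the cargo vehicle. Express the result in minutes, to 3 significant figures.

Kepler's third law: T² ∝ a³, so T₂ = T₁ (a₂/a₁)^(3/2).
a₂/a₁ = 5.625, (a₂/a₁)^(3/2) = 13.34.
T₂ = 97.56 × 13.34 = 1302 minutes.

T₂ ≈ 1300 minutes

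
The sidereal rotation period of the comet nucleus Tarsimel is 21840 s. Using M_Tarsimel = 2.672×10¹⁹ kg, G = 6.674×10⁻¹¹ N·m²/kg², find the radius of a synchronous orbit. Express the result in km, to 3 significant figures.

μ = GM = 6.674×10⁻¹¹ × 2.672×10¹⁹ = 1.783×10⁹ m³/s².
A synchronous orbit has period T, so by Kepler's third law a = (μT²/4π²)^(1/3).
μT²/4π² = 1.783×10⁹ × (2.184×10⁴)² / 39.48 = 2.155×10¹⁶ m³.
a = 2.783×10⁵ m = 278.26 km.

r_sync ≈ 278 km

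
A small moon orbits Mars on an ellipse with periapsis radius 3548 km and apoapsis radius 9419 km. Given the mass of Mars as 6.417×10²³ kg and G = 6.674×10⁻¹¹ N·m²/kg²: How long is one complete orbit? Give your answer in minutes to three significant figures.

T ≈ 264 minutes

μ = GM = 6.674×10⁻¹¹ × 6.417×10²³ = 4.283×10¹³ m³/s².
Semi-major axis a = (r_p + r_a)/2 = (3548.0 + 9419.0)/2 = 6483.5 km = 6.484×10⁶ m.
By Kepler's third law T = 2π√(a³/μ) = 2π × 2.523×10³ = 1.585×10⁴ s.
= 264.2 minutes.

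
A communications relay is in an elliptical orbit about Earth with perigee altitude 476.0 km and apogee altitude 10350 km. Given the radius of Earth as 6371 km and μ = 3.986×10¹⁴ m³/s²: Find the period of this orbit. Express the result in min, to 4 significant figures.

r_p = 6371 + 476.0 = 6847.0 km = 6.8470×10⁶ m.
r_a = 6371 + 10350 = 16721 km = 1.6721×10⁷ m.
Semi-major axis a = (r_p + r_a)/2 = (6847.0 + 16721)/2 = 11784 km = 1.178×10⁷ m.
By Kepler's third law T = 2π√(a³/μ) = 2π × 2.026×10³ = 1.273×10⁴ s.
= 212.2 min.

T ≈ 212.2 min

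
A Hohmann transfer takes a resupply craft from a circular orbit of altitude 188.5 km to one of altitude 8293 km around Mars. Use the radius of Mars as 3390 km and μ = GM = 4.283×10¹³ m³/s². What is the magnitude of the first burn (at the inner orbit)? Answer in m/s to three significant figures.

Δv ≈ 821 m/s

r₁ = 3390 + 188.5 = 3578.5 km = 3.5785×10⁶ m.
r₂ = 3390 + 8293 = 11683 km = 1.1683×10⁷ m.
Transfer ellipse a_t = (r₁ + r₂)/2 = 7.631×10⁶ m.
At r₁: circular v_c1 = √(μ/r₁) = 3460 m/s; transfer-periapsis v_p = √[μ(2/r₁ − 1/a_t)] = 4281 m/s.
Δv₁ = v_p − v_c1 = 821.1 m/s.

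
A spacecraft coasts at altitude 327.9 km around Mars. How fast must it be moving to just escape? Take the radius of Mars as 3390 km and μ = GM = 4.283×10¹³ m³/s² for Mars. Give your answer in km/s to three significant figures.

r = 3390 + 327.9 = 3717.9 km = 3.7179×10⁶ m.
Escape speed v_esc = √(2μ/r) = √(2 × 4.283×10¹³ / 3.718×10⁶) = √(2.304×10⁷) = 4800 m/s.
= 4.800 km/s.

v_esc ≈ 4.80 km/s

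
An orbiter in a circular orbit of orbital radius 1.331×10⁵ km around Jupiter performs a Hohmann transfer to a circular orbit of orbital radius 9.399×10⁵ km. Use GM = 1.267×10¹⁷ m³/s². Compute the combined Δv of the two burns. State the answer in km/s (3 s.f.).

Δv_total ≈ 15.8 km/s

r₁ = 1.331×10⁵ km = 1.331×10⁸ m.
r₂ = 9.399×10⁵ km = 9.399×10⁸ m.
Transfer ellipse a_t = (r₁ + r₂)/2 = 5.365×10⁸ m.
At r₁: circular v_c1 = √(μ/r₁) = 30850 m/s; transfer-perijove v_p = √[μ(2/r₁ − 1/a_t)] = 40840 m/s.
Δv₁ = v_p − v_c1 = 9984 m/s.
At r₂: circular v_c2 = √(μ/r₂) = 11610 m/s; transfer-apojove v_a = √[μ(2/r₂ − 1/a_t)] = 5783 m/s.
Δv₂ = v_c2 − v_a = 5827 m/s.
Total Δv = Δv₁ + Δv₂ = 15810 m/s = 15.81 km/s.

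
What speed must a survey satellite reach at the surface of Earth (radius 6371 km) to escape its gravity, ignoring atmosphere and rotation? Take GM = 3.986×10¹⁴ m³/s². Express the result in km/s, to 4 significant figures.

r = R = 6.371×10⁶ m.
Escape speed v_esc = √(2μ/r) = √(2 × 3.986×10¹⁴ / 6.371×10⁶) = √(1.251×10⁸) = 11190 m/s.
= 11.19 km/s.

v_esc ≈ 11.19 km/s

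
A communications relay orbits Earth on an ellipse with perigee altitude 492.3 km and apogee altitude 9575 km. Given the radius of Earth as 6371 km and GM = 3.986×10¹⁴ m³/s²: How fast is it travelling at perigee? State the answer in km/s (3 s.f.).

r_p = 6371 + 492.3 = 6863.3 km = 6.8633×10⁶ m.
r_a = 6371 + 9575 = 15946 km = 1.5946×10⁷ m.
Semi-major axis a = (r_p + r_a)/2 = 11405 km = 1.140×10⁷ m.
Vis-viva: v² = μ(2/r − 1/a) = 3.986×10¹⁴ × (2.914×10⁻⁷ − 8.768×10⁻⁸) = 8.120×10⁷ m²/s².
v = 9011 m/s = 9.011 km/s.

v ≈ 9.01 km/s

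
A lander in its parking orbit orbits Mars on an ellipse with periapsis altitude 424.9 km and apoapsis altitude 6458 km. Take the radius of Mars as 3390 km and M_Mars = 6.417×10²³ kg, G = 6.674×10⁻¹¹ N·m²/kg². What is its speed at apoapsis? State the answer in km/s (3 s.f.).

v ≈ 1.56 km/s

μ = GM = 6.674×10⁻¹¹ × 6.417×10²³ = 4.283×10¹³ m³/s².
r_p = 3390 + 424.9 = 3814.9 km = 3.8149×10⁶ m.
r_a = 3390 + 6458 = 9848.0 km = 9.8480×10⁶ m.
Semi-major axis a = (r_p + r_a)/2 = 6831.4 km = 6.831×10⁶ m.
Vis-viva: v² = μ(2/r − 1/a) = 4.283×10¹³ × (2.031×10⁻⁷ − 1.464×10⁻⁷) = 2.429×10⁶ m²/s².
v = 1558 m/s = 1.558 km/s.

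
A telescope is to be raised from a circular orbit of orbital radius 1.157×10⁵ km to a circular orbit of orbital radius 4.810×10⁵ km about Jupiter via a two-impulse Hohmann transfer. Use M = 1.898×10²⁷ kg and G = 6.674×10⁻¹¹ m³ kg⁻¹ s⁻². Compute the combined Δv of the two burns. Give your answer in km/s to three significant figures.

Δv_total ≈ 15.0 km/s

μ = GM = 6.674×10⁻¹¹ × 1.898×10²⁷ = 1.267×10¹⁷ m³/s².
r₁ = 1.157×10⁵ km = 1.157×10⁸ m.
r₂ = 4.810×10⁵ km = 4.810×10⁸ m.
Transfer ellipse a_t = (r₁ + r₂)/2 = 2.984×10⁸ m.
At r₁: circular v_c1 = √(μ/r₁) = 33090 m/s; transfer-perijove v_p = √[μ(2/r₁ − 1/a_t)] = 42010 m/s.
Δv₁ = v_p − v_c1 = 8925 m/s.
At r₂: circular v_c2 = √(μ/r₂) = 16230 m/s; transfer-apojove v_a = √[μ(2/r₂ − 1/a_t)] = 10110 m/s.
Δv₂ = v_c2 − v_a = 6122 m/s.
Total Δv = Δv₁ + Δv₂ = 15050 m/s = 15.05 km/s.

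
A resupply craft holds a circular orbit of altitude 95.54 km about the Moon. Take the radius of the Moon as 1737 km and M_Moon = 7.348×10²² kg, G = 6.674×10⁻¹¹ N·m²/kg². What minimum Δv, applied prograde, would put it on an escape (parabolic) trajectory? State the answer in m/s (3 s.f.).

μ = GM = 6.674×10⁻¹¹ × 7.348×10²² = 4.904×10¹² m³/s².
r = 1737 + 95.54 = 1832.5 km = 1.8325×10⁶ m.
Circular speed v_c = √(μ/r) = 1636 m/s.
Escape speed v_esc = √(2μ/r) = √2 × v_c = 2313 m/s.
Δv = v_esc − v_c = 677.6 m/s.

Δv ≈ 678 m/s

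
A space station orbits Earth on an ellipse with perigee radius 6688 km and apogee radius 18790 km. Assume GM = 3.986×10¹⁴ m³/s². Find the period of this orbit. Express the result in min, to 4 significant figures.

Semi-major axis a = (r_p + r_a)/2 = (6688.0 + 18790)/2 = 12739 km = 1.274×10⁷ m.
By Kepler's third law T = 2π√(a³/μ) = 2π × 2.277×10³ = 1.431×10⁴ s.
= 238.5 min.

T ≈ 238.5 min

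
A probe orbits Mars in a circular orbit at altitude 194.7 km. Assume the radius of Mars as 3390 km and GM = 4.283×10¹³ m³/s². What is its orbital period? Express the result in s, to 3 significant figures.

T ≈ 6520 s

r = 3390 + 194.7 = 3584.7 km = 3.5847×10⁶ m.
Kepler's third law: T = 2π√(r³/μ) = 2π√((3.585×10⁶)³ / 4.283×10¹³).
r³/μ = 1.075×10⁶ s², so T = 2π × 1.037×10³ = 6.516×10³ s.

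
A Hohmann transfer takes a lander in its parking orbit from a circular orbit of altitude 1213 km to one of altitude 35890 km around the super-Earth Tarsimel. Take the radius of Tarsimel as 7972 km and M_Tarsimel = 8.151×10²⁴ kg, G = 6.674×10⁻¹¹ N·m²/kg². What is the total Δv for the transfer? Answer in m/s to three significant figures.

Δv_total ≈ 3650 m/s

μ = GM = 6.674×10⁻¹¹ × 8.151×10²⁴ = 5.440×10¹⁴ m³/s².
r₁ = 7972 + 1213 = 9185.0 km = 9.1850×10⁶ m.
r₂ = 7972 + 35890 = 43862 km = 4.3862×10⁷ m.
Transfer ellipse a_t = (r₁ + r₂)/2 = 2.652×10⁷ m.
At r₁: circular v_c1 = √(μ/r₁) = 7696 m/s; transfer-periapsis v_p = √[μ(2/r₁ − 1/a_t)] = 9897 m/s.
Δv₁ = v_p − v_c1 = 2201 m/s.
At r₂: circular v_c2 = √(μ/r₂) = 3522 m/s; transfer-apoapsis v_a = √[μ(2/r₂ − 1/a_t)] = 2072 m/s.
Δv₂ = v_c2 − v_a = 1449 m/s.
Total Δv = Δv₁ + Δv₂ = 3650 m/s.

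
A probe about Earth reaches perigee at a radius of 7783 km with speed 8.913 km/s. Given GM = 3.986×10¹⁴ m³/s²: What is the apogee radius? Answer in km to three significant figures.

r_p = 7.783×10⁶ m.
Specific energy ε = v²/2 − μ/r = -1.149×10⁷ J/kg, so a = −μ/(2ε) = 1.734×10⁷ m.
The apsides satisfy r_p + r_a = 2a, so the apogee radius is 2a − r_p = 2.690×10⁷ m = 26898 km.

apogee radius ≈ 26900 km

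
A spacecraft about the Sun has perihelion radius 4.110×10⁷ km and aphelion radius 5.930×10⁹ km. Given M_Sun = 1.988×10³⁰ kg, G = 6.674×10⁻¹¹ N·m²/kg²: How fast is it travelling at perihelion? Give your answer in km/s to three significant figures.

μ = GM = 6.674×10⁻¹¹ × 1.988×10³⁰ = 1.327×10²⁰ m³/s².
Semi-major axis a = (r_p + r_a)/2 = 2.9856×10⁹ km = 2.986×10¹² m.
Vis-viva: v² = μ(2/r − 1/a) = 1.327×10²⁰ × (4.866×10⁻¹¹ − 3.349×10⁻¹³) = 6.412×10⁹ m²/s².
v = 80070 m/s = 80.07 km/s.

v ≈ 80.1 km/s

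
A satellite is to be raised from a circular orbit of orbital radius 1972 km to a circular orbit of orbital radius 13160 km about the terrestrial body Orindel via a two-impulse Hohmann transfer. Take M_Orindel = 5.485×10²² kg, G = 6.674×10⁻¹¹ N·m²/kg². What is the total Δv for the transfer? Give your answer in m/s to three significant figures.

μ = GM = 6.674×10⁻¹¹ × 5.485×10²² = 3.661×10¹² m³/s².
r₁ = 1972 km = 1.972×10⁶ m.
r₂ = 13160 km = 1.316×10⁷ m.
Transfer ellipse a_t = (r₁ + r₂)/2 = 7.566×10⁶ m.
At r₁: circular v_c1 = √(μ/r₁) = 1362 m/s; transfer-periapsis v_p = √[μ(2/r₁ − 1/a_t)] = 1797 m/s.
Δv₁ = v_p − v_c1 = 434.4 m/s.
At r₂: circular v_c2 = √(μ/r₂) = 527.4 m/s; transfer-apoapsis v_a = √[μ(2/r₂ − 1/a_t)] = 269.3 m/s.
Δv₂ = v_c2 − v_a = 258.2 m/s.
Total Δv = Δv₁ + Δv₂ = 692.6 m/s.

Δv_total ≈ 693 m/s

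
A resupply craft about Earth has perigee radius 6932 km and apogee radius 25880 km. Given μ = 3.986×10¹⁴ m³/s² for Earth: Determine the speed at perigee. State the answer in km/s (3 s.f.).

Semi-major axis a = (r_p + r_a)/2 = 16406 km = 1.641×10⁷ m.
Vis-viva: v² = μ(2/r − 1/a) = 3.986×10¹⁴ × (2.885×10⁻⁷ − 6.095×10⁻⁸) = 9.071×10⁷ m²/s².
v = 9524 m/s = 9.524 km/s.

v ≈ 9.52 km/s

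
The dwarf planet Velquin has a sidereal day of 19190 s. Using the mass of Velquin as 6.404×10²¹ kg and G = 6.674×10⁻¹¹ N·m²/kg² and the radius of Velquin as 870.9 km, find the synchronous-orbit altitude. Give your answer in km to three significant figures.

μ = GM = 6.674×10⁻¹¹ × 6.404×10²¹ = 4.274×10¹¹ m³/s².
A synchronous orbit has period T, so by Kepler's third law a = (μT²/4π²)^(1/3).
μT²/4π² = 4.274×10¹¹ × (1.919×10⁴)² / 39.48 = 3.987×10¹⁸ m³.
a = 1.586×10⁶ m = 1585.7 km.
Altitude h = a − R = 1585.7 − 870.9 = 714.76 km.

h_sync ≈ 715 km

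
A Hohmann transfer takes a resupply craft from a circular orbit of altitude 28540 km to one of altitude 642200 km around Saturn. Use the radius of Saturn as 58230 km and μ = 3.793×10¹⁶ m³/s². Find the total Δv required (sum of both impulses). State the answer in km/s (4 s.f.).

r₁ = 58230 + 28540 = 86770 km = 8.6770×10⁷ m.
r₂ = 58230 + 642200 = 700430 km = 7.0043×10⁸ m.
Transfer ellipse a_t = (r₁ + r₂)/2 = 3.936×10⁸ m.
At r₁: circular v_c1 = √(μ/r₁) = 20910 m/s; transfer-perikrone v_p = √[μ(2/r₁ − 1/a_t)] = 27890 m/s.
Δv₁ = v_p − v_c1 = 6983 m/s.
At r₂: circular v_c2 = √(μ/r₂) = 7359 m/s; transfer-apokrone v_a = √[μ(2/r₂ − 1/a_t)] = 3455 m/s.
Δv₂ = v_c2 − v_a = 3904 m/s.
Total Δv = Δv₁ + Δv₂ = 10890 m/s = 10.89 km/s.

Δv_total ≈ 10.89 km/s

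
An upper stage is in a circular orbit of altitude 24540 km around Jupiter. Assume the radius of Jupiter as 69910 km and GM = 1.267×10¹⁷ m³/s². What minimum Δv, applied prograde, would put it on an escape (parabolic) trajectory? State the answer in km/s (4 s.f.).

r = 69910 + 24540 = 94450 km = 9.4450×10⁷ m.
Circular speed v_c = √(μ/r) = 36630 m/s.
Escape speed v_esc = √(2μ/r) = √2 × v_c = 51800 m/s.
Δv = v_esc − v_c = 15170 m/s = 15.17 km/s.

Δv ≈ 15.17 km/s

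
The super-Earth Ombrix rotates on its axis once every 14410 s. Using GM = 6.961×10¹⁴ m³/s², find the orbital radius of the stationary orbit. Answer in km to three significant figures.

r_sync ≈ 15400 km

A synchronous orbit has period T, so by Kepler's third law a = (μT²/4π²)^(1/3).
μT²/4π² = 6.961×10¹⁴ × (1.441×10⁴)² / 39.48 = 3.661×10²¹ m³.
a = 1.541×10⁷ m = 15413 km.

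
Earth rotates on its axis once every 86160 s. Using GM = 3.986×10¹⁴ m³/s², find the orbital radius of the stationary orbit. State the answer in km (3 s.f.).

r_sync ≈ 42200 km

A synchronous orbit has period T, so by Kepler's third law a = (μT²/4π²)^(1/3).
μT²/4π² = 3.986×10¹⁴ × (8.616×10⁴)² / 39.48 = 7.495×10²² m³.
a = 4.216×10⁷ m = 42163 km.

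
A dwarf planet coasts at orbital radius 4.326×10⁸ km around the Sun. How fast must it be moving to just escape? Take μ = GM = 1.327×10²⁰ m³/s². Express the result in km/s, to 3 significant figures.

r = 4.326×10⁸ km = 4.326×10¹¹ m.
Escape speed v_esc = √(2μ/r) = √(2 × 1.327×10²⁰ / 4.326×10¹¹) = √(6.135×10⁸) = 24770 m/s.
= 24.77 km/s.

v_esc ≈ 24.8 km/s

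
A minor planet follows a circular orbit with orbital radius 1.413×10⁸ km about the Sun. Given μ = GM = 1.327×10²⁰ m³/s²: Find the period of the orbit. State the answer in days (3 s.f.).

T ≈ 335 days

r = 1.413×10⁸ km = 1.413×10¹¹ m.
Kepler's third law: T = 2π√(r³/μ) = 2π√((1.413×10¹¹)³ / 1.327×10²⁰).
r³/μ = 2.126×10¹³ s², so T = 2π × 4.611×10⁶ = 2.897×10⁷ s.
Converting: 2.897×10⁷ s ÷ 86400 = 335.3 days.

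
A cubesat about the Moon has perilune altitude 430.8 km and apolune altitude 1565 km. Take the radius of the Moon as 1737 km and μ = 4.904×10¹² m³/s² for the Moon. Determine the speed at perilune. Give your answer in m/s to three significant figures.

v ≈ 1650 m/s

r_p = 1737 + 430.8 = 2167.8 km = 2.1678×10⁶ m.
r_a = 1737 + 1565 = 3302.0 km = 3.3020×10⁶ m.
Semi-major axis a = (r_p + r_a)/2 = 2734.9 km = 2.735×10⁶ m.
Vis-viva: v² = μ(2/r − 1/a) = 4.904×10¹² × (9.226×10⁻⁷ − 3.656×10⁻⁷) = 2.731×10⁶ m²/s².
v = 1653 m/s.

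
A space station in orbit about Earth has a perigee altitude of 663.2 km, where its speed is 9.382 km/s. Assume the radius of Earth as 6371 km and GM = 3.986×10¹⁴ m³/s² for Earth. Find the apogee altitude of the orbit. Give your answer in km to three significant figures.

r_p = 6371 + 663.2 = 7034.2 km = 7.034×10⁶ m.
Specific energy ε = v²/2 − μ/r = -1.266×10⁷ J/kg, so a = −μ/(2ε) = 1.575×10⁷ m.
The apsides satisfy r_p + r_a = 2a, so the apogee radius is 2a − r_p = 2.446×10⁷ m = 24463 km.
Apogee altitude = 24463 − 6371 = 18092 km.

apogee altitude ≈ 18100 km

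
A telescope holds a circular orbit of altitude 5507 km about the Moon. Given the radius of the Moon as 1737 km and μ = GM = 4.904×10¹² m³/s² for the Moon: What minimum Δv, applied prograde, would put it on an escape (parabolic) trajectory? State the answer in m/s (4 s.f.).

r = 1737 + 5507 = 7244.0 km = 7.2440×10⁶ m.
Circular speed v_c = √(μ/r) = 822.8 m/s.
Escape speed v_esc = √(2μ/r) = √2 × v_c = 1164 m/s.
Δv = v_esc − v_c = 340.8 m/s.

Δv ≈ 340.8 m/s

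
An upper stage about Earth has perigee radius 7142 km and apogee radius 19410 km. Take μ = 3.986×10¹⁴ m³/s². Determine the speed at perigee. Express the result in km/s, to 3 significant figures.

v ≈ 9.03 km/s

Semi-major axis a = (r_p + r_a)/2 = 13276 km = 1.328×10⁷ m.
Vis-viva: v² = μ(2/r − 1/a) = 3.986×10¹⁴ × (2.800×10⁻⁷ − 7.532×10⁻⁸) = 8.160×10⁷ m²/s².
v = 9033 m/s = 9.033 km/s.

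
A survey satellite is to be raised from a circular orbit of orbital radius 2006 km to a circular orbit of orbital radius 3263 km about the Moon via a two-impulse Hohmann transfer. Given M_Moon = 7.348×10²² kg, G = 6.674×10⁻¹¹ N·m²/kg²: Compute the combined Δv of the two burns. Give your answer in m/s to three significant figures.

Δv_total ≈ 333 m/s

μ = GM = 6.674×10⁻¹¹ × 7.348×10²² = 4.904×10¹² m³/s².
r₁ = 2006 km = 2.006×10⁶ m.
r₂ = 3263 km = 3.263×10⁶ m.
Transfer ellipse a_t = (r₁ + r₂)/2 = 2.634×10⁶ m.
At r₁: circular v_c1 = √(μ/r₁) = 1564 m/s; transfer-perilune v_p = √[μ(2/r₁ − 1/a_t)] = 1740 m/s.
Δv₁ = v_p − v_c1 = 176.5 m/s.
At r₂: circular v_c2 = √(μ/r₂) = 1226 m/s; transfer-apolune v_a = √[μ(2/r₂ − 1/a_t)] = 1070 m/s.
Δv₂ = v_c2 − v_a = 156.2 m/s.
Total Δv = Δv₁ + Δv₂ = 332.7 m/s.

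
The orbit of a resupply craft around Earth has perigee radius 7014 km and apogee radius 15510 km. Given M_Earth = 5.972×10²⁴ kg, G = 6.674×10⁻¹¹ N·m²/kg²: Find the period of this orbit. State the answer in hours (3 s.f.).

μ = GM = 6.674×10⁻¹¹ × 5.972×10²⁴ = 3.986×10¹⁴ m³/s².
Semi-major axis a = (r_p + r_a)/2 = (7014.0 + 15510)/2 = 11262 km = 1.126×10⁷ m.
By Kepler's third law T = 2π√(a³/μ) = 2π × 1.893×10³ = 1.189×10⁴ s.
= 3.304 hours.

T ≈ 3.30 hours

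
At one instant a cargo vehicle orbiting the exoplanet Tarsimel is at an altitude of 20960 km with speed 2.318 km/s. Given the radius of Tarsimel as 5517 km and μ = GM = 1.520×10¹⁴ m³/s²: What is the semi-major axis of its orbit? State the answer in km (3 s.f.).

r = 5517 + 20960 = 26477 km = 2.648×10⁷ m.
Specific orbital energy ε = v²/2 − μ/r = (2318)²/2 − 1.520×10¹⁴/2.648×10⁷ = -3.054×10⁶ J/kg.
Since ε = −μ/(2a), a = −μ/(2ε) = 2.488×10⁷ m = 24883 km.

a ≈ 24900 km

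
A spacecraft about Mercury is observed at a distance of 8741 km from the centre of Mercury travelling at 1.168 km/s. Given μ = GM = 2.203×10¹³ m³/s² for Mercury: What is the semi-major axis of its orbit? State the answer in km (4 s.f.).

r = 8.741×10⁶ m.
Specific orbital energy ε = v²/2 − μ/r = (1168)²/2 − 2.203×10¹³/8.741×10⁶ = -1.838×10⁶ J/kg.
Since ε = −μ/(2a), a = −μ/(2ε) = 5.992×10⁶ m = 5992.3 km.

a ≈ 5992 km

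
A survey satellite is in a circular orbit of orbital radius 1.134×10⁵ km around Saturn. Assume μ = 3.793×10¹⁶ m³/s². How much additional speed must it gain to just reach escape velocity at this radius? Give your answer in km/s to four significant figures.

Δv ≈ 7.575 km/s

r = 1.134×10⁵ km = 1.134×10⁸ m.
Circular speed v_c = √(μ/r) = 18290 m/s.
Escape speed v_esc = √(2μ/r) = √2 × v_c = 25860 m/s.
Δv = v_esc − v_c = 7575 m/s = 7.575 km/s.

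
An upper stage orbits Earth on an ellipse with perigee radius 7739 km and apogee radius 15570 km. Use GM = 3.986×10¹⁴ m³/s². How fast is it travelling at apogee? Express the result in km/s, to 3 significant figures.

Semi-major axis a = (r_p + r_a)/2 = 11654 km = 1.165×10⁷ m.
Vis-viva: v² = μ(2/r − 1/a) = 3.986×10¹⁴ × (1.285×10⁻⁷ − 8.580×10⁻⁸) = 1.700×10⁷ m²/s².
v = 4123 m/s = 4.123 km/s.

v ≈ 4.12 km/s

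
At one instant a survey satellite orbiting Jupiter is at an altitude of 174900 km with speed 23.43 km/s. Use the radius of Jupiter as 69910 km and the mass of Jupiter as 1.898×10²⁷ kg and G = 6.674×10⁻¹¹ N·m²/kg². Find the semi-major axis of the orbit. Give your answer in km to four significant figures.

μ = GM = 6.674×10⁻¹¹ × 1.898×10²⁷ = 1.267×10¹⁷ m³/s².
r = 69910 + 174900 = 2.4481×10⁵ km = 2.448×10⁸ m.
Vis-viva rearranged: 1/a = 2/r − v²/μ = 8.170×10⁻⁹ − 4.334×10⁻⁹ = 3.836×10⁻⁹ m⁻¹.
a = 2.607×10⁸ m = 2.6070×10⁵ km.

a ≈ 2.607×10⁵ km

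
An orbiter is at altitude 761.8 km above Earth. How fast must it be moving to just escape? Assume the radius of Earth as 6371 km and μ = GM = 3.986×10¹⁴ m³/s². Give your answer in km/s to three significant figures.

v_esc ≈ 10.6 km/s

r = 6371 + 761.8 = 7132.8 km = 7.1328×10⁶ m.
Escape speed v_esc = √(2μ/r) = √(2 × 3.986×10¹⁴ / 7.133×10⁶) = √(1.118×10⁸) = 10570 m/s.
= 10.57 km/s.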